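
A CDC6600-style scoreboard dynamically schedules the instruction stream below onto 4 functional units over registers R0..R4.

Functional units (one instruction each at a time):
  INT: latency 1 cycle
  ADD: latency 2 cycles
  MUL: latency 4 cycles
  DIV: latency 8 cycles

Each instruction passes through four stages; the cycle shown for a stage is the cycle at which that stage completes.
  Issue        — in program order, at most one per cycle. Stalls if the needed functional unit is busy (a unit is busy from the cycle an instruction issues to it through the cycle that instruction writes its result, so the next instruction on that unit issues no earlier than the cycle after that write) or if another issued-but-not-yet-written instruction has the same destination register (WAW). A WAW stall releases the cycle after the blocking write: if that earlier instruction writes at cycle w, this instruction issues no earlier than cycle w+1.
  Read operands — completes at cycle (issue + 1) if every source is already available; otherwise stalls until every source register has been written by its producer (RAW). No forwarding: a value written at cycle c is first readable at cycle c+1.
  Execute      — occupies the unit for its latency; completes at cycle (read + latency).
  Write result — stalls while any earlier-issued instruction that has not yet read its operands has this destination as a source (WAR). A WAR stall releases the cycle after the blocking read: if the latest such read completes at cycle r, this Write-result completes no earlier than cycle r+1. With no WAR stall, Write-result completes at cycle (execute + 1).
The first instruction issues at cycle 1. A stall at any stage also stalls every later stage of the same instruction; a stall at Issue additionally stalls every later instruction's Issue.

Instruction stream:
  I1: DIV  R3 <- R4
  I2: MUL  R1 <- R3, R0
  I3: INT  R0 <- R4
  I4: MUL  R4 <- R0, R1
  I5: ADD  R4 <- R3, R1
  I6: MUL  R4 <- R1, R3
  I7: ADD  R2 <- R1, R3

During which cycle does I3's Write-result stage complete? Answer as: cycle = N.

cycle = 13

[1] I1 issues→DIV
[2] I1 reads | I2 issues→MUL
[3] I3 issues→INT
[4] I3 reads
[5] I3 exec-done
[10] I1 exec-done
[11] I1 writes R3
[12] I2 reads
[13] I3 writes R0
[16] I2 exec-done
[17] I2 writes R1
[18] I4 issues→MUL
[19] I4 reads
[23] I4 exec-done
[24] I4 writes R4
[25] I5 issues→ADD
[26] I5 reads
[28] I5 exec-done
[29] I5 writes R4
[30] I6 issues→MUL
[31] I6 reads | I7 issues→ADD
[32] I7 reads
[34] I7 exec-done
[35] I6 exec-done | I7 writes R2
[36] I6 writes R4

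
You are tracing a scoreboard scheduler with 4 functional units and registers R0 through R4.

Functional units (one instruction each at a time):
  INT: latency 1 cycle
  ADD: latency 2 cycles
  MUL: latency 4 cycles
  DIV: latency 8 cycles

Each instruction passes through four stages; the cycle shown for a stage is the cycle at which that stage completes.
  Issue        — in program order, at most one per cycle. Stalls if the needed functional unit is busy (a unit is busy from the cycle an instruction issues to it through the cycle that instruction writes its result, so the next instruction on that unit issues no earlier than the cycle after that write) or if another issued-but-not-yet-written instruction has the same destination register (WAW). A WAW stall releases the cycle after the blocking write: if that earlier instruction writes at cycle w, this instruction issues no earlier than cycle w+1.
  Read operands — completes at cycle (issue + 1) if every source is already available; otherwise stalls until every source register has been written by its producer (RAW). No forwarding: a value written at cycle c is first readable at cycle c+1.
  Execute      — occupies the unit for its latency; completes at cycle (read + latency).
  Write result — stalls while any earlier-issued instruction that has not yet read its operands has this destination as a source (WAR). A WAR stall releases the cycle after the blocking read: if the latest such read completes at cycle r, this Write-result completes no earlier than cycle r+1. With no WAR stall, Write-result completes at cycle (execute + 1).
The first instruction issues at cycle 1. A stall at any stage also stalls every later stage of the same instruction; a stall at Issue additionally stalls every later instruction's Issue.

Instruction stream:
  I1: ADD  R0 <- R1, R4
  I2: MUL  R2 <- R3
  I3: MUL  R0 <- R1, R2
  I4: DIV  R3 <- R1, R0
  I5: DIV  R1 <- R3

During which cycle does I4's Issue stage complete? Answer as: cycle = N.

cycle = 10

1) issue 1, read 2, done 4, write 5
2) issue 2, read 3, done 7, write 8
3) issue 9, read 10, done 14, write 15  <struct: MUL busy until I2 writes@8>
4) issue 10, read 16, done 24, write 25  <RAW R0: wait I3 write@15>
5) issue 26, read 27, done 35, write 36  <struct: DIV busy until I4 writes@25>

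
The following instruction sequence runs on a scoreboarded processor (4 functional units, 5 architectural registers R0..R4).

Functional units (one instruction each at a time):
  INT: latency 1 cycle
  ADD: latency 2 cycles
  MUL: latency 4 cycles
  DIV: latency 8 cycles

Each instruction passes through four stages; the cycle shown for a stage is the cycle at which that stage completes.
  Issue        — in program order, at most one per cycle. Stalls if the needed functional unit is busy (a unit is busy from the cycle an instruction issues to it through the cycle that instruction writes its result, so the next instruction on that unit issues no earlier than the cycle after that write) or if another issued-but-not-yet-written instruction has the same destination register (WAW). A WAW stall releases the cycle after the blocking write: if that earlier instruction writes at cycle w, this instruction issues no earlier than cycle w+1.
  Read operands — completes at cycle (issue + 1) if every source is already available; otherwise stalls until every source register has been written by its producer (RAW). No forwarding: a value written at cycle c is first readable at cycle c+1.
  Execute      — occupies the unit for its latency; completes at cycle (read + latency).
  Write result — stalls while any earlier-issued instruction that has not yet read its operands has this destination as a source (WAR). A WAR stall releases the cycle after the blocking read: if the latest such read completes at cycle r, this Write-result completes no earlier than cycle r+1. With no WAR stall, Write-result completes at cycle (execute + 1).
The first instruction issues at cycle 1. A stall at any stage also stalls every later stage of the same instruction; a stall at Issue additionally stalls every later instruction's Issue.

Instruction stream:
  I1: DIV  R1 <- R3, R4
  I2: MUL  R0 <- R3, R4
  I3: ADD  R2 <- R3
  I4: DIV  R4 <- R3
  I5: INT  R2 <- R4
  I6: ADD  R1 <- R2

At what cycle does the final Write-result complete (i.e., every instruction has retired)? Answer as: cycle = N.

[1] issue I1 (DIV)
[2] I1 read-ops; issue I2 (MUL)
[3] I2 read-ops; issue I3 (ADD)
[4] I3 read-ops
[6] I3 finished on ADD
[7] I2 finished on MUL; I3→R2
[8] I2→R0
[10] I1 finished on DIV
[11] I1→R1
[12] issue I4 (DIV)
[13] I4 read-ops; issue I5 (INT)
[14] issue I6 (ADD)
[21] I4 finished on DIV
[22] I4→R4
[23] I5 read-ops
[24] I5 finished on INT
[25] I5→R2
[26] I6 read-ops
[28] I6 finished on ADD
[29] I6→R1

cycle = 29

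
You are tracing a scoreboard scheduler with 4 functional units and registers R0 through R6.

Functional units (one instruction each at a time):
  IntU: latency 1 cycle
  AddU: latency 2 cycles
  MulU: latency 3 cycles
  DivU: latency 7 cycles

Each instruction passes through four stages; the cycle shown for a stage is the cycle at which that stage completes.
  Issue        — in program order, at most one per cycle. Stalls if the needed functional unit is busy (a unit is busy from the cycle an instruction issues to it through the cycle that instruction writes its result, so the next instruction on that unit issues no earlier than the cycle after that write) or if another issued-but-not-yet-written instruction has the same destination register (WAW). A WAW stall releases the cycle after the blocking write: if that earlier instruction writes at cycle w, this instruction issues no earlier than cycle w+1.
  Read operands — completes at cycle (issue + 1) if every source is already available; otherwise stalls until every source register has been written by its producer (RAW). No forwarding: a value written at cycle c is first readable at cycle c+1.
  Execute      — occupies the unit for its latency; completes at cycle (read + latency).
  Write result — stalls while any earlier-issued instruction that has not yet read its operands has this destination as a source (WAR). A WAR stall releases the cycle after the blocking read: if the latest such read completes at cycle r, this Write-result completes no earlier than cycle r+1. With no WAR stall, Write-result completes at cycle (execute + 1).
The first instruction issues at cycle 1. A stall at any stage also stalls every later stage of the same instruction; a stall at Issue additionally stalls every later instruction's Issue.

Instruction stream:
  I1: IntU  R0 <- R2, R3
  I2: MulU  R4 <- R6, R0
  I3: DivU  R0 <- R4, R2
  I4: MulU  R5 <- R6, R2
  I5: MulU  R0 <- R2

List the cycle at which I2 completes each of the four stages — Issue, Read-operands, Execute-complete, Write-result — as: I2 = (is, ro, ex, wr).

I2 = (2, 5, 8, 9)

I1: IS=1 RO=2 EX=3 WR=4
I2: IS=2 RO=5 EX=8 WR=9  [RAW R0: wait I1 write@4]
I3: IS=5 RO=10 EX=17 WR=18  [WAW R0: wait I1 write@4; RAW R4: wait I2 write@9]
I4: IS=10 RO=11 EX=14 WR=15  [struct: MulU busy until I2 writes@9]
I5: IS=19 RO=20 EX=23 WR=24  [WAW R0: wait I3 write@18]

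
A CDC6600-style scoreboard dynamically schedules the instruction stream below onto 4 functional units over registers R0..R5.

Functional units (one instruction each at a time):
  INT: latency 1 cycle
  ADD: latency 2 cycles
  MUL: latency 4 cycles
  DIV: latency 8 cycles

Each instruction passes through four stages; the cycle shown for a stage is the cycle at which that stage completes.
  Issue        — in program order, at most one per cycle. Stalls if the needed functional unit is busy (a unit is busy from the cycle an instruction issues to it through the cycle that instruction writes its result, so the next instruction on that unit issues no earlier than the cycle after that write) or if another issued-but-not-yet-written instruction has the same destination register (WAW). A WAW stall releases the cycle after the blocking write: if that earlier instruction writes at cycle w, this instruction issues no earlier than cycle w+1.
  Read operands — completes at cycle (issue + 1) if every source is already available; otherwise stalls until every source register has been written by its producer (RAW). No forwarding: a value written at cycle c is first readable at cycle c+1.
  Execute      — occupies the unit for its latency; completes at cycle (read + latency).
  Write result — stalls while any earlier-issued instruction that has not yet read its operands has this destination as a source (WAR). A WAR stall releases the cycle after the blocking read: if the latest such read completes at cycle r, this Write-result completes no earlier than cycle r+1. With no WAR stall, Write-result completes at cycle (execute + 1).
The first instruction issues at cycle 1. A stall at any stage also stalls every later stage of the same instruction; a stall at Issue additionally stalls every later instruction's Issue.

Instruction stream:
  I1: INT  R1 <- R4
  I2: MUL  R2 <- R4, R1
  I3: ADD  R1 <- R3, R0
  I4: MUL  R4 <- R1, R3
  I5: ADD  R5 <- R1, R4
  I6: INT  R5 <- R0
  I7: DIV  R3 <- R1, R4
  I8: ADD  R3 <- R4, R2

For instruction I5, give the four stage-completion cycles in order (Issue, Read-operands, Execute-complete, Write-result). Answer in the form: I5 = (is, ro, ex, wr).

[1] I1→INT
[2] I1 RO, I2→MUL
[3] I1 EX
[4] I1 WR R1
[5] I2 RO, I3→ADD
[6] I3 RO
[8] I3 EX
[9] I2 EX, I3 WR R1
[10] I2 WR R2
[11] I4→MUL
[12] I4 RO, I5→ADD
[16] I4 EX
[17] I4 WR R4
[18] I5 RO
[20] I5 EX
[21] I5 WR R5
[22] I6→INT
[23] I6 RO, I7→DIV
[24] I6 EX, I7 RO
[25] I6 WR R5
[32] I7 EX
[33] I7 WR R3
[34] I8→ADD
[35] I8 RO
[37] I8 EX
[38] I8 WR R3

I5 = (12, 18, 20, 21)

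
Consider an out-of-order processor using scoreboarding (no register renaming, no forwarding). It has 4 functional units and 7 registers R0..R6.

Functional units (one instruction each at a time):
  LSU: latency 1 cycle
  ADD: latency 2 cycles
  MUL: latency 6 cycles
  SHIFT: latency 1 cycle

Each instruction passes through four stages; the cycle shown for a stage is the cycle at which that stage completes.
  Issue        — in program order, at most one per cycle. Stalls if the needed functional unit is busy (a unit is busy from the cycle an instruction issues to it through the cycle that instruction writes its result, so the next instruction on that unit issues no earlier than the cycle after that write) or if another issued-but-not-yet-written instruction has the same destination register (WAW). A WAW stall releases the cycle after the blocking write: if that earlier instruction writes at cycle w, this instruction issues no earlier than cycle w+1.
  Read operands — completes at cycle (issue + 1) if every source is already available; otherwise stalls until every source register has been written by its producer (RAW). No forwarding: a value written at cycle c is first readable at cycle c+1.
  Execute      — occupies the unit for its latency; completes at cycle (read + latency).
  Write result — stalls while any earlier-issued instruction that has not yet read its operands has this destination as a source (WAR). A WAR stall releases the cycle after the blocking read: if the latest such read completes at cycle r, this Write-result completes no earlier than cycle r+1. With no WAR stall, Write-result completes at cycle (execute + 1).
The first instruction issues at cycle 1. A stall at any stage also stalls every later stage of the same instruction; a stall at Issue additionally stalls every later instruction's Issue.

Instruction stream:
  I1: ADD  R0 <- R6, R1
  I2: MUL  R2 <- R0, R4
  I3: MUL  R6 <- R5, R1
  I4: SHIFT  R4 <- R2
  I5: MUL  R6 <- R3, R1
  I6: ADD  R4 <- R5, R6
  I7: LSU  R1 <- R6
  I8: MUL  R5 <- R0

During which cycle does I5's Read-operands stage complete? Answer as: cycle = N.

I1 -> (1, 2, 4, 5)
I2 -> (2, 6, 12, 13)  // RAW R0: wait I1 write@5
I3 -> (14, 15, 21, 22)  // struct: MUL busy until I2 writes@13
I4 -> (15, 16, 17, 18)
I5 -> (23, 24, 30, 31)  // struct: MUL busy until I3 writes@22
I6 -> (24, 32, 34, 35)  // RAW R6: wait I5 write@31
I7 -> (25, 32, 33, 34)  // RAW R6: wait I5 write@31
I8 -> (32, 33, 39, 40)  // struct: MUL busy until I5 writes@31

cycle = 24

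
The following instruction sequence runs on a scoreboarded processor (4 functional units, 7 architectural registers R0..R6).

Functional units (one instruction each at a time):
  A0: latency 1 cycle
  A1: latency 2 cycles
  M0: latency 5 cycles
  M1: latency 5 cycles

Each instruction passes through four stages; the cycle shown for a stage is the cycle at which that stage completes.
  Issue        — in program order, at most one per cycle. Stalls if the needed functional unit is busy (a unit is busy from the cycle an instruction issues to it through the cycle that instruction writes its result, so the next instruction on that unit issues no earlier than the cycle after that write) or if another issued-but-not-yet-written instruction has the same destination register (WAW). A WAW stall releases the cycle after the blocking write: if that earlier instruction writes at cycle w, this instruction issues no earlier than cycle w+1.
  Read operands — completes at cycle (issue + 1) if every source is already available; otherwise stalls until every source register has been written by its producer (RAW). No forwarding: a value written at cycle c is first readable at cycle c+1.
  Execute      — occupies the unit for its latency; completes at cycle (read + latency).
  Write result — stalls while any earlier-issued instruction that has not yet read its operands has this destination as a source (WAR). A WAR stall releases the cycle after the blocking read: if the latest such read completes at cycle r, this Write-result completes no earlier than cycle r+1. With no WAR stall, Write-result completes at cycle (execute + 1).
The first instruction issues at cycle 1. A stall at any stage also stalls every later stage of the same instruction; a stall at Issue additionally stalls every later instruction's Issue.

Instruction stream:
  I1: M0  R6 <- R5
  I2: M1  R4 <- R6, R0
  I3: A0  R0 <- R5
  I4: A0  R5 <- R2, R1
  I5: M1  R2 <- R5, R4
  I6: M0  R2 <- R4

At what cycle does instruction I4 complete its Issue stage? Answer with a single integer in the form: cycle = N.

cycle = 11

  I1 | 1 | 2 | 7 | 8
  I2 | 2 | 9 | 14 | 15   RAW R6: wait I1 write@8
  I3 | 3 | 4 | 5 | 10   WAR R0: wait I2 read@9
  I4 | 11 | 12 | 13 | 14   struct: A0 busy until I3 writes@10
  I5 | 16 | 17 | 22 | 23   struct: M1 busy until I2 writes@15
  I6 | 24 | 25 | 30 | 31   WAW R2: wait I5 write@23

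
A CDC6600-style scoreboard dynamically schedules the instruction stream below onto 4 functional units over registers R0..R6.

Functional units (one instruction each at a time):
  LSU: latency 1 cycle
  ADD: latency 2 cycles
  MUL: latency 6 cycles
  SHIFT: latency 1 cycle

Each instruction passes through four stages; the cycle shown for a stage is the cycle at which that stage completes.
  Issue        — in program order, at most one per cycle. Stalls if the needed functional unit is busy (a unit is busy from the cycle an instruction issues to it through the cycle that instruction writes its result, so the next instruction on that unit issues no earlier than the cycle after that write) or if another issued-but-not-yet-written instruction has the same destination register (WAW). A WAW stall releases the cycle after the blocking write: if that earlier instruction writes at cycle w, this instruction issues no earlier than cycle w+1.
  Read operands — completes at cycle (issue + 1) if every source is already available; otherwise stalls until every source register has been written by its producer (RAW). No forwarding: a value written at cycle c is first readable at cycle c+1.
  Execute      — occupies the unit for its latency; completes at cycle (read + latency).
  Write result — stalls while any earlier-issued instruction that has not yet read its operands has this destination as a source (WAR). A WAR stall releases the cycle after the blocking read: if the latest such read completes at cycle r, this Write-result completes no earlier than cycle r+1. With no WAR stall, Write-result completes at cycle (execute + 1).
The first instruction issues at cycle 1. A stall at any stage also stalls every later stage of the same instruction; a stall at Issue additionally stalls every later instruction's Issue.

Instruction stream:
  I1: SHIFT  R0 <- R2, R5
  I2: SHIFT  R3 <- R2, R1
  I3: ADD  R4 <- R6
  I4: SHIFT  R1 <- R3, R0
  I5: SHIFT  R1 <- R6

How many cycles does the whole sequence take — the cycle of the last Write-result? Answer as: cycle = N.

[I1] 1/2/3/4
[I2] 5/6/7/8  (struct: SHIFT busy until I1 writes@4)
[I3] 6/7/9/10
[I4] 9/10/11/12  (struct: SHIFT busy until I2 writes@8)
[I5] 13/14/15/16  (struct: SHIFT busy until I4 writes@12)

cycle = 16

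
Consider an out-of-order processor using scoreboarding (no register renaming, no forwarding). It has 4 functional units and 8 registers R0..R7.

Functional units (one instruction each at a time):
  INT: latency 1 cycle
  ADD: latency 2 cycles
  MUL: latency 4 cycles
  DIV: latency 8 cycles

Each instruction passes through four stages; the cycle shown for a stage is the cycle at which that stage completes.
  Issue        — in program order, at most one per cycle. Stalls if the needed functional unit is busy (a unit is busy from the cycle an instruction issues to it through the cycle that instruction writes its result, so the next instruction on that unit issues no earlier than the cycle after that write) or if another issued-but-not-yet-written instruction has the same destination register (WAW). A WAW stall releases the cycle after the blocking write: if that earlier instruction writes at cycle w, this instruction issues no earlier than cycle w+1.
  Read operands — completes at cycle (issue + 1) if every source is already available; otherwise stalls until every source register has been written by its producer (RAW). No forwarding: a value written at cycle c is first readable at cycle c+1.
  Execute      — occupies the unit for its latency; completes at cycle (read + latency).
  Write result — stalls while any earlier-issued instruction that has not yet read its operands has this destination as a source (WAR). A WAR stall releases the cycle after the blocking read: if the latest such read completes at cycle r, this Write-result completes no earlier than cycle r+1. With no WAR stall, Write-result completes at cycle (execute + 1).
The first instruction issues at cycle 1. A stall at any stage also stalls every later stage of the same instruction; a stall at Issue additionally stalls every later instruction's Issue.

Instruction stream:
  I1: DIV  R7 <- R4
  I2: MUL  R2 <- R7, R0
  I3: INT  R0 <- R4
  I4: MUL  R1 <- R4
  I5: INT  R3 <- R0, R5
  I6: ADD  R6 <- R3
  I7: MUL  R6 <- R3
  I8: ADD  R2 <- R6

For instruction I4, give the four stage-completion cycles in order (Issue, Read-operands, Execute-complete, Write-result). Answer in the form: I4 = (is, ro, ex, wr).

I4 = (18, 19, 23, 24)

cycle 1: I1 dispatched to DIV
cycle 2: I1 operands ready | I2 dispatched to MUL
cycle 3: I3 dispatched to INT
cycle 4: I3 operands ready
cycle 5: I3 complete
cycle 10: I1 complete
cycle 11: R7←I1
cycle 12: I2 operands ready
cycle 13: R0←I3
cycle 16: I2 complete
cycle 17: R2←I2
cycle 18: I4 dispatched to MUL
cycle 19: I4 operands ready | I5 dispatched to INT
cycle 20: I5 operands ready | I6 dispatched to ADD
cycle 21: I5 complete
cycle 22: R3←I5
cycle 23: I4 complete | I6 operands ready
cycle 24: R1←I4
cycle 25: I6 complete
cycle 26: R6←I6
cycle 27: I7 dispatched to MUL
cycle 28: I7 operands ready | I8 dispatched to ADD
cycle 32: I7 complete
cycle 33: R6←I7
cycle 34: I8 operands ready
cycle 36: I8 complete
cycle 37: R2←I8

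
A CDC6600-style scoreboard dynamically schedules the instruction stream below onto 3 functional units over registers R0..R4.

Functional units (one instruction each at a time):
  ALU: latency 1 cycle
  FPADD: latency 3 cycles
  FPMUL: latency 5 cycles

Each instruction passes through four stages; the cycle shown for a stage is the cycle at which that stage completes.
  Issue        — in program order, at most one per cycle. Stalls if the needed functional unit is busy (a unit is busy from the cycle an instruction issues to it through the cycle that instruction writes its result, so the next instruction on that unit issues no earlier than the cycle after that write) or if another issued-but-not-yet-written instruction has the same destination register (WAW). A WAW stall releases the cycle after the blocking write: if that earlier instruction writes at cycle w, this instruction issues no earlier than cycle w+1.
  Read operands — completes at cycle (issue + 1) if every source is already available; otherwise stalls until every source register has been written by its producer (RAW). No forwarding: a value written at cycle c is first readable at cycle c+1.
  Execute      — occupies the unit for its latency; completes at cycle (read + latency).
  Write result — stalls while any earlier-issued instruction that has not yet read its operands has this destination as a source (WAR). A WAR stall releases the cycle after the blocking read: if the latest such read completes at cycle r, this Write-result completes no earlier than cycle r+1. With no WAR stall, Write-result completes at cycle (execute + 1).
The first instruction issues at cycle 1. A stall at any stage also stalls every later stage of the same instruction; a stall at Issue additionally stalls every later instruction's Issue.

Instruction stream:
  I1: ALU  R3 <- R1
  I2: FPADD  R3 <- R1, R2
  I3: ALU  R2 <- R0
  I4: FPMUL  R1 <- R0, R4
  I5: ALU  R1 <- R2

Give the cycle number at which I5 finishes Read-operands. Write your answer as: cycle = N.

cycle = 16

1) issue 1, read 2, done 3, write 4
2) issue 5, read 6, done 9, write 10  <WAW R3: wait I1 write@4>
3) issue 6, read 7, done 8, write 9
4) issue 7, read 8, done 13, write 14
5) issue 15, read 16, done 17, write 18  <WAW R1: wait I4 write@14>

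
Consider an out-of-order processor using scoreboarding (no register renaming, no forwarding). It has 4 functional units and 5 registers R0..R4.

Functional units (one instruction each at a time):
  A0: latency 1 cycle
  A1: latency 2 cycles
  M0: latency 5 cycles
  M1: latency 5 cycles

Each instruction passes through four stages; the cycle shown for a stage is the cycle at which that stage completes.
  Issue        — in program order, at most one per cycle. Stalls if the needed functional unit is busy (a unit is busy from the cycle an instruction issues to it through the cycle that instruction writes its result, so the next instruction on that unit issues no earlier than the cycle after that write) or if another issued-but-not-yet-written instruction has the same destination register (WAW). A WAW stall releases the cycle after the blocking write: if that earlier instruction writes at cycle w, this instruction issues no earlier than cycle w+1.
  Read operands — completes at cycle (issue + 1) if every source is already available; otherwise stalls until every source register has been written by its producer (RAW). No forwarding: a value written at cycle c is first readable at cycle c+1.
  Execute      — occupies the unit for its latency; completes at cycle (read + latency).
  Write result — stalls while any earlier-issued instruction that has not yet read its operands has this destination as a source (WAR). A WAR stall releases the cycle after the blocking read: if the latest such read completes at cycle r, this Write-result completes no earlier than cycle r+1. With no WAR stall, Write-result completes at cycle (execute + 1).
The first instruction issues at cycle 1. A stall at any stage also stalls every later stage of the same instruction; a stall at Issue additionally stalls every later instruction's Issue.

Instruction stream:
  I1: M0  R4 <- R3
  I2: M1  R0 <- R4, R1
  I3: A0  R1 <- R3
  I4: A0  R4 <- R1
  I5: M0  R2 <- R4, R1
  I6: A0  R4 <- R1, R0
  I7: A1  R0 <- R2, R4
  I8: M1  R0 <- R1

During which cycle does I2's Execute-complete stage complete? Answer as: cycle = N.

cycle = 14

[I1] 1/2/7/8
[I2] 2/9/14/15  (RAW R4: wait I1 write@8)
[I3] 3/4/5/10  (WAR R1: wait I2 read@9)
[I4] 11/12/13/14  (struct: A0 busy until I3 writes@10)
[I5] 12/15/20/21  (RAW R4: wait I4 write@14)
[I6] 15/16/17/18  (struct: A0 busy until I4 writes@14)
[I7] 16/22/24/25  (RAW R2: wait I5 write@21)
[I8] 26/27/32/33  (WAW R0: wait I7 write@25)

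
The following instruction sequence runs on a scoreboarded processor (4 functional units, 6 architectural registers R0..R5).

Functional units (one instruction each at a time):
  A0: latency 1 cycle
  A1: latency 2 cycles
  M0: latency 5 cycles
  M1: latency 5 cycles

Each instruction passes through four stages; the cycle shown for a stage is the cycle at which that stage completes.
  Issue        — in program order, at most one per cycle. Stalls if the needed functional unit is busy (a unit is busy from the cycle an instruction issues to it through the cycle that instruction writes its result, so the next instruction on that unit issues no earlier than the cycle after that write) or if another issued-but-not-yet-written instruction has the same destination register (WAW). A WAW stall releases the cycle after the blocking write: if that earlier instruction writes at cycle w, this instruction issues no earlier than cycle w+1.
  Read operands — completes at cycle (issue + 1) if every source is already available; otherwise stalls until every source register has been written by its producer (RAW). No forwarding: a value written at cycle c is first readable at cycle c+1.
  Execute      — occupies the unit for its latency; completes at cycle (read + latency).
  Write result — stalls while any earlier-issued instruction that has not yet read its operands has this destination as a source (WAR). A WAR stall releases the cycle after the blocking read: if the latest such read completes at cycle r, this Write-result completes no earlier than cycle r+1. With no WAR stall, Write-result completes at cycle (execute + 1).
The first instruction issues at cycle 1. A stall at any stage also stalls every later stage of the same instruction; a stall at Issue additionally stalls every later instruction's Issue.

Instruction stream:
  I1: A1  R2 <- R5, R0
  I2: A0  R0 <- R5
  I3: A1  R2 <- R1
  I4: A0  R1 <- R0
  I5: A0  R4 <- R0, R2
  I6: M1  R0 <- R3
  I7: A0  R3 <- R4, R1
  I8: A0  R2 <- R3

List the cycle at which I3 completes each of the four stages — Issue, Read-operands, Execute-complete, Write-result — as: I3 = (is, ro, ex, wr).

t=1  I1→A1
t=2  I1 RO | I2→A0
t=3  I2 RO
t=4  I1 EX | I2 EX
t=5  I1 WR R2 | I2 WR R0
t=6  I3→A1
t=7  I3 RO | I4→A0
t=8  I4 RO
t=9  I3 EX | I4 EX
t=10  I3 WR R2 | I4 WR R1
t=11  I5→A0
t=12  I5 RO | I6→M1
t=13  I5 EX | I6 RO
t=14  I5 WR R4
t=15  I7→A0
t=16  I7 RO
t=17  I7 EX
t=18  I6 EX | I7 WR R3
t=19  I6 WR R0 | I8→A0
t=20  I8 RO
t=21  I8 EX
t=22  I8 WR R2

I3 = (6, 7, 9, 10)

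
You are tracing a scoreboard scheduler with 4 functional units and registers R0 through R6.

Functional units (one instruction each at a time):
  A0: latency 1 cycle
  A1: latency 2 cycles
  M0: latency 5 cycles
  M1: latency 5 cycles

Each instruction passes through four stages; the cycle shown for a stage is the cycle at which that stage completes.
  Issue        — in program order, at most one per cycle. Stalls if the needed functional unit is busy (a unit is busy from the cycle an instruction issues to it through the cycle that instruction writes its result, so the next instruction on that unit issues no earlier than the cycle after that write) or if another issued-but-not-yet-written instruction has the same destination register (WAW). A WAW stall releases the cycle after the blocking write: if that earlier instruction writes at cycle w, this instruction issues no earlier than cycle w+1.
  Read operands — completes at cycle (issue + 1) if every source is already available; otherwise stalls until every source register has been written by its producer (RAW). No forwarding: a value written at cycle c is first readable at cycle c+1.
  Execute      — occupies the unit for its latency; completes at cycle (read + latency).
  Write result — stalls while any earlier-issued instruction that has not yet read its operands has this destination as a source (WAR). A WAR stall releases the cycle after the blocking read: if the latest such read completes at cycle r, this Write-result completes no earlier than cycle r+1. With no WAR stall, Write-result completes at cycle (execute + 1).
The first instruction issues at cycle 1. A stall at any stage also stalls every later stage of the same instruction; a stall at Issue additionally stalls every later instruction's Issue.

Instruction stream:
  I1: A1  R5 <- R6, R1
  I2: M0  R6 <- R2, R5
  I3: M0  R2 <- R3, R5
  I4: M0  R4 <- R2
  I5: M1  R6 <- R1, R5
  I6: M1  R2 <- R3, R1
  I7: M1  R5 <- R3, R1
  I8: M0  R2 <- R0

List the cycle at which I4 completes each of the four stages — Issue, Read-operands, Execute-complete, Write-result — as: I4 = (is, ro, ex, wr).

I4 = (21, 22, 27, 28)

I1: IS=1 RO=2 EX=4 WR=5
I2: IS=2 RO=6 EX=11 WR=12  [RAW R5: wait I1 write@5]
I3: IS=13 RO=14 EX=19 WR=20  [struct: M0 busy until I2 writes@12]
I4: IS=21 RO=22 EX=27 WR=28  [struct: M0 busy until I3 writes@20]
I5: IS=22 RO=23 EX=28 WR=29
I6: IS=30 RO=31 EX=36 WR=37  [struct: M1 busy until I5 writes@29]
I7: IS=38 RO=39 EX=44 WR=45  [struct: M1 busy until I6 writes@37]
I8: IS=39 RO=40 EX=45 WR=46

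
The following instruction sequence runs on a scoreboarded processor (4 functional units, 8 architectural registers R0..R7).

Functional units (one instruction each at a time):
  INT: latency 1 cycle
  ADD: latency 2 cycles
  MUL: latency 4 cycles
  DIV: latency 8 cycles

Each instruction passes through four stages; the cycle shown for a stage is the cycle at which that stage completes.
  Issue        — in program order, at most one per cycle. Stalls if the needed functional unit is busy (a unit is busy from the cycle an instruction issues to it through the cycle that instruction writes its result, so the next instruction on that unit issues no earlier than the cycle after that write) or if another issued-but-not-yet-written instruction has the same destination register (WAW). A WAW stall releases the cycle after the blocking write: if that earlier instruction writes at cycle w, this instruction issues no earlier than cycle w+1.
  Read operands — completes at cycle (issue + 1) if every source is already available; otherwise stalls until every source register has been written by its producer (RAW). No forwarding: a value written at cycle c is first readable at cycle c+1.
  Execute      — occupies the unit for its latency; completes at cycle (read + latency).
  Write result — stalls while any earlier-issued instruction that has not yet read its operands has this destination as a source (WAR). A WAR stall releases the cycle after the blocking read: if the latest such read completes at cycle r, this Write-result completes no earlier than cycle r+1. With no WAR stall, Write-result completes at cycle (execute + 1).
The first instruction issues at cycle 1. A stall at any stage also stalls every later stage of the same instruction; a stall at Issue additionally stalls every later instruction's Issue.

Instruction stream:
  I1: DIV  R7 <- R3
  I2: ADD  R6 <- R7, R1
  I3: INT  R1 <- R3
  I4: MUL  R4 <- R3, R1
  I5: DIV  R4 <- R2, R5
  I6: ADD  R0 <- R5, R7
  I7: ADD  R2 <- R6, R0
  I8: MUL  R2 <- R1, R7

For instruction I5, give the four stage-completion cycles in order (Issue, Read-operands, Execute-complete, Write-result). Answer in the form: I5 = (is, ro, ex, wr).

I5 = (20, 21, 29, 30)

I1 -> (1, 2, 10, 11)
I2 -> (2, 12, 14, 15)  // RAW R7: wait I1 write@11
I3 -> (3, 4, 5, 13)  // WAR R1: wait I2 read@12
I4 -> (4, 14, 18, 19)  // RAW R1: wait I3 write@13
I5 -> (20, 21, 29, 30)  // WAW R4: wait I4 write@19
I6 -> (21, 22, 24, 25)
I7 -> (26, 27, 29, 30)  // struct: ADD busy until I6 writes@25
I8 -> (31, 32, 36, 37)  // WAW R2: wait I7 write@30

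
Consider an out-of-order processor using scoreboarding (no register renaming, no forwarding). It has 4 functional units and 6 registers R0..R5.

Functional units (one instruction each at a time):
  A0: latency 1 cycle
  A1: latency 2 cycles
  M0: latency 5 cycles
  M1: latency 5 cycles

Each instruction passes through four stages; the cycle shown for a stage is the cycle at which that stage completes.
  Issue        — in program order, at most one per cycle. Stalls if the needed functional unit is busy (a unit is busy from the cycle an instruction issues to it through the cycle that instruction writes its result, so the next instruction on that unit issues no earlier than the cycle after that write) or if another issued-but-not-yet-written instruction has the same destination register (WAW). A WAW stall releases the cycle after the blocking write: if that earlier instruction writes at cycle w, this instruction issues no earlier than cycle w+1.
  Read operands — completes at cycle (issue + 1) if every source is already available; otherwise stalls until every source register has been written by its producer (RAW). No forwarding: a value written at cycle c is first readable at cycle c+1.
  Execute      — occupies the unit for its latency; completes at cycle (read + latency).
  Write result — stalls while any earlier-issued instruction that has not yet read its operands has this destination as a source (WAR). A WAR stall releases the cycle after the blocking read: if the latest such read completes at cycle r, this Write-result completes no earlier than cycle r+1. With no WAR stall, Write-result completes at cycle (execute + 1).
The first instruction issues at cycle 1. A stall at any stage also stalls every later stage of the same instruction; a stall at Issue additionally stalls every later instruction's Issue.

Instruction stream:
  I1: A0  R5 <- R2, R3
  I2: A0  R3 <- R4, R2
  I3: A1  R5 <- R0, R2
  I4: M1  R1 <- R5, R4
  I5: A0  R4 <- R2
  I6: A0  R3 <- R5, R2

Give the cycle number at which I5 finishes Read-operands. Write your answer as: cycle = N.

cycle = 10

I1  is:1  ro:2  ex:3  wr:4
I2  is:5  ro:6  ex:7  wr:8  — struct: A0 busy until I1 writes@4
I3  is:6  ro:7  ex:9  wr:10
I4  is:7  ro:11  ex:16  wr:17  — RAW R5: wait I3 write@10
I5  is:9  ro:10  ex:11  wr:12  — struct: A0 busy until I2 writes@8
I6  is:13  ro:14  ex:15  wr:16  — struct: A0 busy until I5 writes@12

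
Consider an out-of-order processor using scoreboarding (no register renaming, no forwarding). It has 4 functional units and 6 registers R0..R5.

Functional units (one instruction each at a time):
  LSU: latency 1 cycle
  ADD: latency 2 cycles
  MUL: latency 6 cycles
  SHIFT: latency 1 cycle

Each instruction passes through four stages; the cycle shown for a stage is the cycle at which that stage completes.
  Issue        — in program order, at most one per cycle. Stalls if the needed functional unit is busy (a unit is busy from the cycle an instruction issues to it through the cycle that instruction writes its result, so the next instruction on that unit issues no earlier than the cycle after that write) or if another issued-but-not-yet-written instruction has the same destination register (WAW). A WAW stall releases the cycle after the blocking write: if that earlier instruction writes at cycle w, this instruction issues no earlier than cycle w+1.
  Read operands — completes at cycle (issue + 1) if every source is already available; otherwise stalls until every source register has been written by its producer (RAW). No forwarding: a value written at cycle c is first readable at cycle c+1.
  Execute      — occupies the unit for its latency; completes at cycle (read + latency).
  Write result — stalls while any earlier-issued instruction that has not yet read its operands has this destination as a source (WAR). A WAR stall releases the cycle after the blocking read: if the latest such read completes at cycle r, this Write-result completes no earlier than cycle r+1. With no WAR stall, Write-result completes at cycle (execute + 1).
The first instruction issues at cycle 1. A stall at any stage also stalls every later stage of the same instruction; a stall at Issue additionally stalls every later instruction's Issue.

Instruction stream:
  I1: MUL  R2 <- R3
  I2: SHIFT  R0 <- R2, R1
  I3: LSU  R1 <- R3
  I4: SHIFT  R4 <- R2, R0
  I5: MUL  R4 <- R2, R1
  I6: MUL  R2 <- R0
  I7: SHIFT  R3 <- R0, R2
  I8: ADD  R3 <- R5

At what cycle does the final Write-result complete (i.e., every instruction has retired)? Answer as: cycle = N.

cycle = 42

I1: IS=1 RO=2 EX=8 WR=9
I2: IS=2 RO=10 EX=11 WR=12  [RAW R2: wait I1 write@9]
I3: IS=3 RO=4 EX=5 WR=11  [WAR R1: wait I2 read@10]
I4: IS=13 RO=14 EX=15 WR=16  [struct: SHIFT busy until I2 writes@12]
I5: IS=17 RO=18 EX=24 WR=25  [WAW R4: wait I4 write@16]
I6: IS=26 RO=27 EX=33 WR=34  [struct: MUL busy until I5 writes@25]
I7: IS=27 RO=35 EX=36 WR=37  [RAW R2: wait I6 write@34]
I8: IS=38 RO=39 EX=41 WR=42  [WAW R3: wait I7 write@37]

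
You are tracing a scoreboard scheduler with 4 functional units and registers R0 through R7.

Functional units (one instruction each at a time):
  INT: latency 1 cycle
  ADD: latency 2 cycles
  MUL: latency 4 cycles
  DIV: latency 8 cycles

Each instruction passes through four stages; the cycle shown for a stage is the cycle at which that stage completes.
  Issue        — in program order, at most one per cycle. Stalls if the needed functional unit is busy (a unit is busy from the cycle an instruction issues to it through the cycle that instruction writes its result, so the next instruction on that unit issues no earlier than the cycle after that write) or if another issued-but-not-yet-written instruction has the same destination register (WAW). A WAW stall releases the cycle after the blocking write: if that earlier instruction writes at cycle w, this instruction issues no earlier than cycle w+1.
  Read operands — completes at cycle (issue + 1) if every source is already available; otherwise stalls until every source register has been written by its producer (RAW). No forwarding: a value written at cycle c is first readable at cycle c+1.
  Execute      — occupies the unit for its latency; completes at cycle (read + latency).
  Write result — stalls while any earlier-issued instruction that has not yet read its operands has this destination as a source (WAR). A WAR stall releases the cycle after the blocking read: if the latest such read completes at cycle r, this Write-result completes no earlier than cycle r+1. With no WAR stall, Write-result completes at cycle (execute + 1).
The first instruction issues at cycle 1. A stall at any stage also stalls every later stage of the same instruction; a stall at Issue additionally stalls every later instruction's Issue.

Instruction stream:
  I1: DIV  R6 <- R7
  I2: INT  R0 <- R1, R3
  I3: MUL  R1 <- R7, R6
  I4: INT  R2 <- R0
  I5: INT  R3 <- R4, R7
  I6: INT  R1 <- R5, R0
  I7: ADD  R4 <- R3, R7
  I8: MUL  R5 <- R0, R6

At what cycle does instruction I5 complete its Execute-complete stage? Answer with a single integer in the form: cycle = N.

cycle = 12

[I1] 1/2/10/11
[I2] 2/3/4/5
[I3] 3/12/16/17  (RAW R6: wait I1 write@11)
[I4] 6/7/8/9  (struct: INT busy until I2 writes@5)
[I5] 10/11/12/13  (struct: INT busy until I4 writes@9)
[I6] 18/19/20/21  (WAW R1: wait I3 write@17)
[I7] 19/20/22/23
[I8] 20/21/25/26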